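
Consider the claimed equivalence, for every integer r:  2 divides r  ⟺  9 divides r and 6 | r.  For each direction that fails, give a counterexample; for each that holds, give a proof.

Forward direction. This fails: take r = 2. Certainly 2 ∣ 2, but 9 ∤ 2.

Converse. Suppose 9 ∣ r and 6 ∣ r. Any common multiple of 9 and 6 is a multiple of their lcm; here lcm(9, 6) = 9·6/gcd(9, 6) = 54/3 = 18, so 18 ∣ r. Since 2 ∣ 18, it follows that 2 ∣ r.

Only the reverse direction holds.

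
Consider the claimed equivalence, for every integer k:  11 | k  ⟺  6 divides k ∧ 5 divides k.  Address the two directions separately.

Forward direction. This fails: take k = 11. Certainly 11 ∣ 11, but 6 ∤ 11.

Converse. This fails: take k = 30. Both 6 ∣ 30 and 5 ∣ 30, yet 30 is not a multiple of 11 (since 30 = 2·11 + 8), so 11 ∤ 30.

Neither direction holds.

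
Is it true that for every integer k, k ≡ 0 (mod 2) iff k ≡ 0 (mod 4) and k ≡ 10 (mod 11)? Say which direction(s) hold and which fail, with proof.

The forward direction fails; the converse holds.

Forward direction. This fails: k = 0 gives 0 ≡ 0 (mod 2) but 0 ≡ 0 (mod 11), so the conjunction on the right does not hold.

Converse. If k ≡ 0 (mod 4) and k ≡ 10 (mod 11), then by the Chinese remainder theorem k ≡ 32 (mod 44). Since 32 ≡ 0 (mod 2) and 2 ∣ 44, we get k ≡ 0 (mod 2).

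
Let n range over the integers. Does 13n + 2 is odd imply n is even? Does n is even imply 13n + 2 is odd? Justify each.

(⇒) This fails: n = 7 gives 13n + 2 = 93, which is odd, but 7 is odd, not even.

(⇐) This also fails: n = 6 is even, but 13n + 2 = 80 is even, not odd.

Both directions fail.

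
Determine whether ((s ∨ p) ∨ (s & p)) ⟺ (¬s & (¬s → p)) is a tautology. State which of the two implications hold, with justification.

Only the converse holds.

Forward direction. This fails. Under s = T, p = F, the left side is true but the right side is false.

Converse. Assume the antecedent. If s is true, the antecedent cannot hold. If s is false, the antecedent forces (s = F, p = T), and (s ∨ p) ∨ (s & p) holds there. Either way (s ∨ p) ∨ (s & p) holds.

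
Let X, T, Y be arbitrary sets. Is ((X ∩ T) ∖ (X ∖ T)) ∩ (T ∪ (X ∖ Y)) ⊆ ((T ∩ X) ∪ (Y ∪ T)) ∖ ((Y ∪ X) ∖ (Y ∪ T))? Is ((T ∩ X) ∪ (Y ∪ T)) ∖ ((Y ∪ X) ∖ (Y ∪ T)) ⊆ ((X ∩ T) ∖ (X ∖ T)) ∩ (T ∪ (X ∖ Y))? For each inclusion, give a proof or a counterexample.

Only the forward inclusion holds.

(⟹) Let x ∈ ((X ∩ T) ∖ (X ∖ T)) ∩ (T ∪ (X ∖ Y)). Then either x ∈ X ∩ T and x ∉ Y; or x ∈ X ∩ T ∩ Y. In each case x ∈ ((T ∩ X) ∪ (Y ∪ T)) ∖ ((Y ∪ X) ∖ (Y ∪ T)), so ((X ∩ T) ∖ (X ∖ T)) ∩ (T ∪ (X ∖ Y)) ⊆ ((T ∩ X) ∪ (Y ∪ T)) ∖ ((Y ∪ X) ∖ (Y ∪ T)).

(⟸) This inclusion fails. Take X = ∅, T = {1}, Y = ∅; then 1 ∈ ((T ∩ X) ∪ (Y ∪ T)) ∖ ((Y ∪ X) ∖ (Y ∪ T)) but 1 ∉ ((X ∩ T) ∖ (X ∖ T)) ∩ (T ∪ (X ∖ Y)).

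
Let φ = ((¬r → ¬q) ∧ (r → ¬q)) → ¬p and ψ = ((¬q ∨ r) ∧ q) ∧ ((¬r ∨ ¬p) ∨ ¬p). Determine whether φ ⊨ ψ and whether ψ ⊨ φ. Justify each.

Only the reverse direction holds.

[⇒] This fails. Under r = F, q = F, p = F, the left side is true but the right side is false.

[⇐] Assume the antecedent. If r is true, the antecedent forces (r = T, q = T, p = F), and ((¬r → ¬q) ∧ (r → ¬q)) → ¬p holds there. If r is false, the antecedent cannot hold. Either way ((¬r → ¬q) ∧ (r → ¬q)) → ¬p holds.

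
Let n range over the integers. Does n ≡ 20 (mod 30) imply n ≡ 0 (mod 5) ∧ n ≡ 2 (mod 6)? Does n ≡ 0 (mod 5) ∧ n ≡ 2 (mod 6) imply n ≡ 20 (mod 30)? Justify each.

The biconditional holds.

(⇒) Suppose n ≡ 20 (mod 30); write n = 30j + 20. Since 5 ∣ 30, reducing mod 5 gives n ≡ 20 ≡ 0 (mod 5); since 6 ∣ 30, reducing mod 6 gives n ≡ 20 ≡ 2 (mod 6).

(⇐) Conversely, if n ≡ 0 (mod 5) and n ≡ 2 (mod 6), then by the Chinese remainder theorem n ≡ 20 (mod 30). This is exactly n ≡ 20 (mod 30).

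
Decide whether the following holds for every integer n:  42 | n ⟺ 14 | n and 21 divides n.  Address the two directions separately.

Forward direction. If 42 ∣ n, write n = 42q. Since 42 = 3·14, n = 14·(3q), so 14 ∣ n; and since 42 = 2·21, n = 21·(2q), so 21 ∣ n.

Converse. Suppose 14 ∣ n and 21 ∣ n. Any common multiple of 14 and 21 is a multiple of their lcm; here lcm(14, 21) = 14·21/gcd(14, 21) = 294/7 = 42, so 42 ∣ n.

Equivalent; both directions hold.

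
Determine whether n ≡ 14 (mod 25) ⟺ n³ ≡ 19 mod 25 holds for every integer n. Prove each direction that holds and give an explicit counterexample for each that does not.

(←) Suppose n³ ≡ 19 (mod 25). The only residue r in {0, …, 24} with r³ ≡ 19 (mod 25) is r = 14, so n ≡ 14 (mod 25).

(→) Suppose n ≡ 14 (mod 25). Write n = 25j + 14. Then (25j + 14)³ = 15625j³ + 26250j² + 14700j + 2744 = 25(625j³ + 1050j² + 588j + 109) + 19, so n³ ≡ 19 (mod 25).

Both directions hold.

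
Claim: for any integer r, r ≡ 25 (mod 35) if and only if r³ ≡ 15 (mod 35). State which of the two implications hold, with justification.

Only the forward implication holds.

(→) Suppose r ≡ 25 (mod 35). Write r = 35j + 25. Then (35j + 25)³ = 42875j³ + 91875j² + 65625j + 15625 = 35(1225j³ + 2625j² + 1875j + 446) + 15, so r³ ≡ 15 (mod 35).

(←) This fails: take r = 15. Then 15³ = 3375 ≡ 15 (mod 35), yet 15 ≡ 15 (mod 35), not 25.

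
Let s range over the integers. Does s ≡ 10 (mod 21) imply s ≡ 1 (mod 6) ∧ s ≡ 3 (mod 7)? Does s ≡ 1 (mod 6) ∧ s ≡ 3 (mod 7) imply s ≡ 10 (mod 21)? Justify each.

Not equivalent: only (⇐) holds.

(→) This fails: s = 10 gives 10 ≡ 10 (mod 21) but 10 ≡ 4 (mod 6), so the conjunction on the right does not hold.

(←) Conversely, if s ≡ 1 (mod 6) and s ≡ 3 (mod 7), then by the Chinese remainder theorem s ≡ 31 (mod 42). Since 31 ≡ 10 (mod 21) and 21 ∣ 42, we get s ≡ 10 (mod 21).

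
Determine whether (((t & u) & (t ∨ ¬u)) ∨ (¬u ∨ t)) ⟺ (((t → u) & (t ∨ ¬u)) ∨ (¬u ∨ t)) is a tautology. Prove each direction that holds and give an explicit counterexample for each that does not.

The biconditional holds.

[⇒] Assume the antecedent. If u is true, the antecedent forces (u = T, t = T), and the consequent holds there. If u is false, the consequent reduces to true regardless of the other variables. Either way the consequent holds.

[⇐] Assume the antecedent. If u is true, the antecedent forces (u = T, t = T), and the consequent holds there. If u is false, the consequent reduces to true regardless of the other variables. Either way the consequent holds.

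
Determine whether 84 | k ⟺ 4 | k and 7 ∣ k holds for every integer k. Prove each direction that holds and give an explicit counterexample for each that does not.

(⇒) If 84 ∣ k, write k = 84q. Since 84 = 21·4, k = 4·(21q), so 4 ∣ k; and since 84 = 12·7, k = 7·(12q), so 7 ∣ k.

(⇐) This fails: take k = 28. Both 4 ∣ 28 and 7 ∣ 28, yet 28 is not a multiple of 84 (since 28 = 0·84 + 28), so 84 ∤ 28.

The forward direction holds; the converse fails.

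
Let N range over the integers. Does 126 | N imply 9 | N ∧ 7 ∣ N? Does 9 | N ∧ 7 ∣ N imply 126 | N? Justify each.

(⟹) If 126 ∣ N, write N = 126q. Since 126 = 14·9, N = 9·(14q), so 9 ∣ N; and since 126 = 18·7, N = 7·(18q), so 7 ∣ N.

(⟸) This fails: take N = 63. Both 9 ∣ 63 and 7 ∣ 63, yet 63 is not a multiple of 126 (since 63 = 0·126 + 63), so 126 ∤ 63.

Not equivalent: only (⇒) holds.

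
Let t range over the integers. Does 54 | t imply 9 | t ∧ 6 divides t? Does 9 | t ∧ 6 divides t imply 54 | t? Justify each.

(⇒) holds; (⇐) fails.

(→) If 54 ∣ t, write t = 54q. Since 54 = 6·9, t = 9·(6q), so 9 ∣ t; and since 54 = 9·6, t = 6·(9q), so 6 ∣ t.

(←) This fails: take t = 18. Both 9 ∣ 18 and 6 ∣ 18, yet 18 is not a multiple of 54 (since 18 = 0·54 + 18), so 54 ∤ 18.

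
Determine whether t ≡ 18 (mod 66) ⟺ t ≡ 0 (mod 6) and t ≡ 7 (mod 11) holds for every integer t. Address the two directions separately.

[⇐] If t ≡ 0 (mod 6) and t ≡ 7 (mod 11), then by the Chinese remainder theorem t ≡ 18 (mod 66). This is exactly t ≡ 18 (mod 66).

[⇒] Suppose t ≡ 18 (mod 66); write t = 66j + 18. Since 6 ∣ 66, reducing mod 6 gives t ≡ 18 ≡ 0 (mod 6); since 11 ∣ 66, reducing mod 11 gives t ≡ 18 ≡ 7 (mod 11).

Both directions hold; the statement is true.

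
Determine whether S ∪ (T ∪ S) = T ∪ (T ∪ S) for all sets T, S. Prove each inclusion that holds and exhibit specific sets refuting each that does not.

Both inclusions hold.

(⊆) Let x ∈ S ∪ (T ∪ S). Then either x ∈ T and x ∉ S; or x ∈ S and x ∉ T; or x ∈ T ∩ S. In each case x ∈ T ∪ (T ∪ S), so S ∪ (T ∪ S) ⊆ T ∪ (T ∪ S).

(⊇) Let x ∈ T ∪ (T ∪ S). Then either x ∈ T and x ∉ S; or x ∈ S and x ∉ T; or x ∈ T ∩ S. In each case x ∈ S ∪ (T ∪ S), so T ∪ (T ∪ S) ⊆ S ∪ (T ∪ S).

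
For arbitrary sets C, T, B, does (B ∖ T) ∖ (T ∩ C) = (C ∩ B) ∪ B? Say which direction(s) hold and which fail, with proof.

(⟹) Let x ∈ (B ∖ T) ∖ (T ∩ C). Then either x ∈ B and x ∉ C, T; or x ∈ C ∩ B and x ∉ T. In each case x ∈ (C ∩ B) ∪ B, so (B ∖ T) ∖ (T ∩ C) ⊆ (C ∩ B) ∪ B.

(⟸) This inclusion fails. Take C = ∅, T = {1}, B = {1}; then 1 ∈ (C ∩ B) ∪ B but 1 ∉ (B ∖ T) ∖ (T ∩ C).

Only the forward inclusion holds.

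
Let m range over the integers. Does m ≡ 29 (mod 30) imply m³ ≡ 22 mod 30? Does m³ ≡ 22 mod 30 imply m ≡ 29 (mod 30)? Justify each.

Neither implication holds.

(⟹) This fails: take m = 29. Then 29 ≡ 29 (mod 30), but 29³ = 24389 ≡ 29 (mod 30), not 22.

(⟸) This fails: take m = 28. Then 28³ = 21952 ≡ 22 (mod 30), yet 28 ≡ 28 (mod 30), not 29.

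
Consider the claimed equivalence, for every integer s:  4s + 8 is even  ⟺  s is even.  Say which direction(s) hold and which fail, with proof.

(⟸) Suppose s is even. Since 4 is even, 4s is even for every s, so 4s + 8 has the same parity as 8, which is even. Hence 4s + 8 is even.

(⟹) This fails: take s = 3. Then 4s + 8 = 20, which is even, yet s = 3 is odd, not even.

Not equivalent: only (⇐) holds.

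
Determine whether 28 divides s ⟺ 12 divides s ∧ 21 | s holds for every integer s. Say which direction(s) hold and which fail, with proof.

(⇒) fails; (⇐) holds.

(←) Suppose 12 ∣ s and 21 ∣ s. Any common multiple of 12 and 21 is a multiple of their lcm; here lcm(12, 21) = 12·21/gcd(12, 21) = 252/3 = 84, so 84 ∣ s. Since 28 ∣ 84, it follows that 28 ∣ s.

(→) This fails: take s = 28. Certainly 28 ∣ 28, but 12 ∤ 28.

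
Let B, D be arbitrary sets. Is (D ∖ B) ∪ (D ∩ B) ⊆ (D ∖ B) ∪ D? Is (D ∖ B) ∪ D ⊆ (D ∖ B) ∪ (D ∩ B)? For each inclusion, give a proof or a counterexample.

(⟹) Let x ∈ (D ∖ B) ∪ (D ∩ B). Then either x ∈ D and x ∉ B; or x ∈ B ∩ D. In each case x ∈ (D ∖ B) ∪ D, so (D ∖ B) ∪ (D ∩ B) ⊆ (D ∖ B) ∪ D.

(⟸) Let x ∈ (D ∖ B) ∪ D. Then either x ∈ D and x ∉ B; or x ∈ B ∩ D. In each case x ∈ (D ∖ B) ∪ (D ∩ B), so (D ∖ B) ∪ D ⊆ (D ∖ B) ∪ (D ∩ B).

Both inclusions hold.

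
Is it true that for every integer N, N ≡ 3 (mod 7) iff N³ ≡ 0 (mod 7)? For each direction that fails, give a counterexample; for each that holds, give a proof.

(⇒) This fails: take N = 3. Then 3 ≡ 3 (mod 7), but 3³ = 27 ≡ 6 (mod 7), not 0.

(⇐) This fails: take N = 0. Then 0³ = 0 ≡ 0 (mod 7), yet 0 ≡ 0 (mod 7), not 3.

Both directions fail.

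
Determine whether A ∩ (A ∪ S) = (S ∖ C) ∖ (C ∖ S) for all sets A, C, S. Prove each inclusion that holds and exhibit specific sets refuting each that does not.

Forward inclusion. This inclusion fails. Take A = {1}, C = ∅, S = ∅; then 1 ∈ A ∩ (A ∪ S) but 1 ∉ (S ∖ C) ∖ (C ∖ S).

Reverse inclusion. This inclusion fails. Take A = ∅, C = ∅, S = {1}; then 1 ∈ (S ∖ C) ∖ (C ∖ S) but 1 ∉ A ∩ (A ∪ S).

(⊆) fails and (⊇) fails.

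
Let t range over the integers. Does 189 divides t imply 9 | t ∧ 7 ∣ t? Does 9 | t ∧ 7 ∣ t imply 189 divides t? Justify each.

(⇒) If 189 ∣ t, write t = 189q. Since 189 = 21·9, t = 9·(21q), so 9 ∣ t; and since 189 = 27·7, t = 7·(27q), so 7 ∣ t.

(⇐) This fails: take t = 63. Both 9 ∣ 63 and 7 ∣ 63, yet 63 is not a multiple of 189 (since 63 = 0·189 + 63), so 189 ∤ 63.

Only the forward implication holds.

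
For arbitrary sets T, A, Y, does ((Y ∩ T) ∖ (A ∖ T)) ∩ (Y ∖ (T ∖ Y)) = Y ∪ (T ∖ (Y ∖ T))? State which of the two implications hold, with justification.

Reverse inclusion. This inclusion fails. Take T = {1}, A = ∅, Y = ∅; then 1 ∈ Y ∪ (T ∖ (Y ∖ T)) but 1 ∉ ((Y ∩ T) ∖ (A ∖ T)) ∩ (Y ∖ (T ∖ Y)).

Forward inclusion. Let x ∈ ((Y ∩ T) ∖ (A ∖ T)) ∩ (Y ∖ (T ∖ Y)). Then either x ∈ T ∩ Y and x ∉ A; or x ∈ T ∩ A ∩ Y. In each case x ∈ Y ∪ (T ∖ (Y ∖ T)), so ((Y ∩ T) ∖ (A ∖ T)) ∩ (Y ∖ (T ∖ Y)) ⊆ Y ∪ (T ∖ (Y ∖ T)).

Only the forward inclusion holds.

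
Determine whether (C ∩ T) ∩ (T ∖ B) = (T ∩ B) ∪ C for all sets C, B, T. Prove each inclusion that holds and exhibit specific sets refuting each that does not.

The sets are not equal: only the forward inclusion holds.

(⊆) Let x ∈ (C ∩ T) ∩ (T ∖ B). Then x ∈ C ∩ T and x ∉ B, from which x ∈ (T ∩ B) ∪ C.

(⊇) This inclusion fails. Take C = {1}, B = ∅, T = ∅; then 1 ∈ (T ∩ B) ∪ C but 1 ∉ (C ∩ T) ∩ (T ∖ B).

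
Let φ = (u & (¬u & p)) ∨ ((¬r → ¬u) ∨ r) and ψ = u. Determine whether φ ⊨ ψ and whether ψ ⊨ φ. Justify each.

Forward direction. This fails. Under r = F, u = F, p = F, the left side is true but the right side is false.

Converse. This fails. Under r = F, u = T, p = F, the left side is false but the right side is true.

Neither direction holds.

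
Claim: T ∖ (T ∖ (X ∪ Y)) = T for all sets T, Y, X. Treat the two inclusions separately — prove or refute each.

Only the forward inclusion holds.

(⊇) This inclusion fails. Take T = {1}, Y = ∅, X = ∅; then 1 ∈ T but 1 ∉ T ∖ (T ∖ (X ∪ Y)).

(⊆) Let x ∈ T ∖ (T ∖ (X ∪ Y)). Then either x ∈ T ∩ Y and x ∉ X; or x ∈ T ∩ X and x ∉ Y; or x ∈ T ∩ Y ∩ X. In each case x ∈ T, so T ∖ (T ∖ (X ∪ Y)) ⊆ T.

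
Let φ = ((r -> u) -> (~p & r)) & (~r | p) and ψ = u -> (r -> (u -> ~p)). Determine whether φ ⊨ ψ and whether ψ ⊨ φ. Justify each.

(⇒) holds; (⇐) fails.

(→) Assume the antecedent. If r is true, the antecedent forces (r = T, p = T, u = F), and u -> (r -> (u -> ~p)) holds there. If r is false, the antecedent cannot hold. Either way u -> (r -> (u -> ~p)) holds.

(←) This fails. Under r = F, p = F, u = F, the left side is false but the right side is true.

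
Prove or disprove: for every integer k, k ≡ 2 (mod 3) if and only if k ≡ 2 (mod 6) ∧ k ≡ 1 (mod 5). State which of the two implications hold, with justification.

Forward direction. This fails: k = 2 gives 2 ≡ 2 (mod 3) but 2 ≡ 2 (mod 5), so the conjunction on the right does not hold.

Converse. If k ≡ 2 (mod 6) and k ≡ 1 (mod 5), then by the Chinese remainder theorem k ≡ 26 (mod 30). Since 26 ≡ 2 (mod 3) and 3 ∣ 30, we get k ≡ 2 (mod 3).

Only the reverse direction holds.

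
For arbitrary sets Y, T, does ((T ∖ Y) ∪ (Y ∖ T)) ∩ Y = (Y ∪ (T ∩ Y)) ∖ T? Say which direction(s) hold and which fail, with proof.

(⟹) Let x ∈ ((T ∖ Y) ∪ (Y ∖ T)) ∩ Y. Then x ∈ Y and x ∉ T, from which x ∈ (Y ∪ (T ∩ Y)) ∖ T.

(⟸) Let x ∈ (Y ∪ (T ∩ Y)) ∖ T. Then x ∈ Y and x ∉ T, from which x ∈ ((T ∖ Y) ∪ (Y ∖ T)) ∩ Y.

The two sets are equal.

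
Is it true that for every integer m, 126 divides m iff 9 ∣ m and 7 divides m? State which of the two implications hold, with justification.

Only the forward implication holds.

(⇒) If 126 ∣ m, write m = 126q. Since 126 = 14·9, m = 9·(14q), so 9 ∣ m; and since 126 = 18·7, m = 7·(18q), so 7 ∣ m.

(⇐) This fails: take m = 63. Both 9 ∣ 63 and 7 ∣ 63, yet 63 is not a multiple of 126 (since 63 = 0·126 + 63), so 126 ∤ 63.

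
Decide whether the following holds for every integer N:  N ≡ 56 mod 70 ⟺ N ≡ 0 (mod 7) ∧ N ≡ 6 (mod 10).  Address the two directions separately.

Both directions hold; the statement is true.

[⇒] Suppose N ≡ 56 (mod 70); write N = 70j + 56. Since 7 ∣ 70, reducing mod 7 gives N ≡ 56 ≡ 0 (mod 7); since 10 ∣ 70, reducing mod 10 gives N ≡ 56 ≡ 6 (mod 10).

[⇐] Conversely, if N ≡ 0 (mod 7) and N ≡ 6 (mod 10), then by the Chinese remainder theorem N ≡ 56 (mod 70). This is exactly N ≡ 56 (mod 70).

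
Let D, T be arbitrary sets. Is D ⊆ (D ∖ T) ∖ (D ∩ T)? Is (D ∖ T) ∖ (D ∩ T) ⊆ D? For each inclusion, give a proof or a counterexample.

(⊆) This inclusion fails. Take D = {1}, T = {1}; then 1 ∈ D but 1 ∉ (D ∖ T) ∖ (D ∩ T).

(⊇) Let x ∈ (D ∖ T) ∖ (D ∩ T). Then x ∈ D and x ∉ T, from which x ∈ D.

(⊆) fails; (⊇) holds.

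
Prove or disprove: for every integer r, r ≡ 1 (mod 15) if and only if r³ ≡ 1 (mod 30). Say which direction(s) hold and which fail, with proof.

Only the converse holds.

(⟹) This fails: take r = 16. Then 16 ≡ 1 (mod 15), but 16³ = 4096 ≡ 16 (mod 30), not 1.

(⟸) Conversely, the residues r modulo 30 with r³ ≡ 1 (mod 30) are exactly {1}, and each is ≡ 1 (mod 15).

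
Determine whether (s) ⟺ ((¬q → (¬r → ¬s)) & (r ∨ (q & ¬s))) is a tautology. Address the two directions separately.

(⇒) This fails. Under r = F, q = F, s = T, the left side is true but the right side is false.

(⇐) This fails. Under r = T, q = F, s = F, the left side is false but the right side is true.

Neither implication holds.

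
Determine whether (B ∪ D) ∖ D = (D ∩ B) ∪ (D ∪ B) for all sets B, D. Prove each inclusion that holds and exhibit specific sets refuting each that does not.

The sets are not equal: only the forward inclusion holds.

(⊆) Let x ∈ (B ∪ D) ∖ D. Then x ∈ B and x ∉ D, from which x ∈ (D ∩ B) ∪ (D ∪ B).

(⊇) This inclusion fails. Take B = ∅, D = {1}; then 1 ∈ (D ∩ B) ∪ (D ∪ B) but 1 ∉ (B ∪ D) ∖ D.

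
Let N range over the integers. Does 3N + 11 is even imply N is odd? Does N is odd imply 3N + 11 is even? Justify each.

Equivalent; both directions hold.

Forward direction. Suppose 3N + 11 is even. Since 3 is odd, 3N and N have the same parity, so 3N + 11 ≡ N + 11 (mod 2). As 11 is odd, 3N + 11 is even exactly when N is odd. Thus N is odd.

Converse. Suppose N is odd; write N = 2j + 1. Then 3N + 11 = 3·(2j + 1) + 11 = 2·3j + 14, which is even.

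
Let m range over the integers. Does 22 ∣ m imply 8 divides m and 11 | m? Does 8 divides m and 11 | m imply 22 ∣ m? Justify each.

(⇒) fails; (⇐) holds.

(⇒) This fails: take m = 22. Certainly 22 ∣ 22, but 8 ∤ 22.

(⇐) Suppose 8 ∣ m and 11 ∣ m. Any common multiple of 8 and 11 is a multiple of their lcm; here gcd(8, 11) = 1, so lcm(8, 11) = 8·11 = 88, so 88 ∣ m. Since 22 ∣ 88, it follows that 22 ∣ m.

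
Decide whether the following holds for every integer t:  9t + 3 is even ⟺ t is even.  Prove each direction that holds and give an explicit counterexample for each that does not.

(⇒) fails and (⇐) fails.

[⇒] This fails: t = 7 gives 9t + 3 = 66, which is even, but 7 is odd, not even.

[⇐] This also fails: t = 2 is even, but 9t + 3 = 21 is odd, not even.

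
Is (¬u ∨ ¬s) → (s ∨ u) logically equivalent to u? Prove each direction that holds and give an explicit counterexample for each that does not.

(⟹) This fails. Under s = T, u = F, the left side is true but the right side is false.

(⟸) Assume the antecedent. If s is true, (¬u ∨ ¬s) → (s ∨ u) reduces to true regardless of the other variables. If s is false, the antecedent forces (s = F, u = T), and (¬u ∨ ¬s) → (s ∨ u) holds there. Either way (¬u ∨ ¬s) → (s ∨ u) holds.

Only the reverse direction holds.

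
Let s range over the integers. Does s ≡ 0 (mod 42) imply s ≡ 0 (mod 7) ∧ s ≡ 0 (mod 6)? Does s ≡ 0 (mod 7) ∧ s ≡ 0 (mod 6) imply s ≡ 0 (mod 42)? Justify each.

The biconditional holds.

Converse. If s ≡ 0 (mod 7) and s ≡ 0 (mod 6), then by the Chinese remainder theorem s ≡ 0 (mod 42). This is exactly s ≡ 0 (mod 42).

Forward direction. Suppose s ≡ 0 (mod 42); write s = 42j + 0. Since 7 ∣ 42, reducing mod 7 gives s ≡ 0 (mod 7); since 6 ∣ 42, reducing mod 6 gives s ≡ 0 (mod 6).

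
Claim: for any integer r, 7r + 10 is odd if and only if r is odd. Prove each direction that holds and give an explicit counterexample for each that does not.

Both implications hold.

[⇐] Suppose r is odd; write r = 2j + 1. Then 7r + 10 = 7·(2j + 1) + 10 = 2·7j + 17, which is odd.

[⇒] Suppose 7r + 10 is odd. Since 7 is odd, 7r and r have the same parity, so 7r + 10 ≡ r + 10 (mod 2). As 10 is even, 7r + 10 is odd exactly when r is odd. Thus r is odd.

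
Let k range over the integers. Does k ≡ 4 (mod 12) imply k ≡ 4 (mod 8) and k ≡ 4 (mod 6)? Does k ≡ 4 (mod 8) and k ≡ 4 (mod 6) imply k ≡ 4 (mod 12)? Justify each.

Not equivalent: only (⇐) holds.

Forward direction. This fails: k = 16 gives 16 ≡ 4 (mod 12) but 16 ≡ 0 (mod 8), so the conjunction on the right does not hold.

Converse. If k ≡ 4 (mod 8) and k ≡ 4 (mod 6), then by the Chinese remainder theorem k ≡ 4 (mod 24). Since 4 ≡ 4 (mod 12) and 12 ∣ 24, we get k ≡ 4 (mod 12).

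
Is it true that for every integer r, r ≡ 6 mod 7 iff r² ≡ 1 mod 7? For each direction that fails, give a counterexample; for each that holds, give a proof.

Forward direction. Suppose r ≡ 6 mod 7. Write r = 7j + 6. Then (7j + 6)² = 49j² + 84j + 36 = 7(7j² + 12j + 5) + 1, so r² ≡ 1 (mod 7).

Converse. This fails: take r = 1. Then 1² = 1 ≡ 1 (mod 7), yet 1 ≡ 1 (mod 7), not 6.

Only the forward implication holds.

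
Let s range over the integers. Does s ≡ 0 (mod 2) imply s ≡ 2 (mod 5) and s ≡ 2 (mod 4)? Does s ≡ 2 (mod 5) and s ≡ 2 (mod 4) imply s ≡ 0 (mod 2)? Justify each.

(⟹) This fails: s = 0 gives 0 ≡ 0 (mod 2) but 0 ≡ 0 (mod 5), so the conjunction on the right does not hold.

(⟸) Conversely, if s ≡ 2 (mod 5) and s ≡ 2 (mod 4), then by the Chinese remainder theorem s ≡ 2 (mod 20). Since 2 ≡ 0 (mod 2) and 2 ∣ 20, we get s ≡ 0 (mod 2).

(⇒) fails; (⇐) holds.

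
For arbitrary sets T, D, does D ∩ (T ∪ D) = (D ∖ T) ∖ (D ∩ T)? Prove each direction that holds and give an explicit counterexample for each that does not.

(⊆) fails; (⊇) holds.

Forward inclusion. This inclusion fails. Take T = {1}, D = {1}; then 1 ∈ D ∩ (T ∪ D) but 1 ∉ (D ∖ T) ∖ (D ∩ T).

Reverse inclusion. Let x ∈ (D ∖ T) ∖ (D ∩ T). Then x ∈ D and x ∉ T, from which x ∈ D ∩ (T ∪ D).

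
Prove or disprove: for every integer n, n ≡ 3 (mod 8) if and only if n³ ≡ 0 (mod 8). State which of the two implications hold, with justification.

Neither direction holds.

(⟹) This fails: take n = 3. Then 3 ≡ 3 (mod 8), but 3³ = 27 ≡ 3 (mod 8), not 0.

(⟸) This fails: take n = 0. Then 0³ = 0 ≡ 0 (mod 8), yet 0 ≡ 0 (mod 8), not 3.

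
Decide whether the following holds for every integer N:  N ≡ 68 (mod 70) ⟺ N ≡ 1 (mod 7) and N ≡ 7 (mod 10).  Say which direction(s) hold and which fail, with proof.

[⇒] This fails: N = 68 gives 68 ≡ 68 (mod 70) but 68 ≡ 5 (mod 7), so the conjunction on the right does not hold.

[⇐] This fails: N = 57 satisfies both congruences on the right (57 ≡ 1 mod 7 and 57 ≡ 7 mod 10) yet 57 ≡ 57 (mod 70), not 68.

(⇒) fails and (⇐) fails.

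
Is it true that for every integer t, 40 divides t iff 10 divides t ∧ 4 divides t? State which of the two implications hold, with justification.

Only the forward direction holds.

Forward direction. If 40 ∣ t, write t = 40q. Since 40 = 4·10, t = 10·(4q), so 10 ∣ t; and since 40 = 10·4, t = 4·(10q), so 4 ∣ t.

Converse. This fails: take t = 20. Both 10 ∣ 20 and 4 ∣ 20, yet 20 is not a multiple of 40 (since 20 = 0·40 + 20), so 40 ∤ 20.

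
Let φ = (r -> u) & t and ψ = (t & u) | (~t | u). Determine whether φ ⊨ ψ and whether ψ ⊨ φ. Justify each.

(→) This fails. Under t = T, r = F, u = F, the left side is true but the right side is false.

(←) This fails. Under t = F, r = F, u = F, the left side is false but the right side is true.

(⇒) fails and (⇐) fails.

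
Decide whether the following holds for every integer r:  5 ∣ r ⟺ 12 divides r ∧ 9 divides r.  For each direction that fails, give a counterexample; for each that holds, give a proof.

(→) This fails: take r = 5. Certainly 5 ∣ 5, but 12 ∤ 5.

(←) This fails: take r = 36. Both 12 ∣ 36 and 9 ∣ 36, yet 36 is not a multiple of 5 (since 36 = 7·5 + 1), so 5 ∤ 36.

Neither direction holds.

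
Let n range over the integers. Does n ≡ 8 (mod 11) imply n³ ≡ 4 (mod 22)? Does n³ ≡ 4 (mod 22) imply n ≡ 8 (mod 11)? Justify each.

(⟹) This fails: take n = 8. Then 8 ≡ 8 (mod 11), but 8³ = 512 ≡ 6 (mod 22), not 4.

(⟸) This fails: take n = 16. Then 16³ = 4096 ≡ 4 (mod 22), yet 16 ≡ 5 (mod 11), not 8.

Neither implication holds.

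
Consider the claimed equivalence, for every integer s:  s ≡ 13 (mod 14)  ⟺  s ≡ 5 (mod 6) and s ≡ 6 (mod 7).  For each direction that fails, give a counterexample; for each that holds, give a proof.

Converse. If s ≡ 5 (mod 6) and s ≡ 6 (mod 7), then by the Chinese remainder theorem s ≡ 41 (mod 42). Since 41 ≡ 13 (mod 14) and 14 ∣ 42, we get s ≡ 13 (mod 14).

Forward direction. This fails: s = 27 gives 27 ≡ 13 (mod 14) but 27 ≡ 3 (mod 6), so the conjunction on the right does not hold.

The forward direction fails; the converse holds.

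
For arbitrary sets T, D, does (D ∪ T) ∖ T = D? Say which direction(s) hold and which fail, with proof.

(⊆) holds; (⊇) fails.

(⊆) Let x ∈ (D ∪ T) ∖ T. Then x ∈ D and x ∉ T, from which x ∈ D.

(⊇) This inclusion fails. Take T = {1}, D = {1}; then 1 ∈ D but 1 ∉ (D ∪ T) ∖ T.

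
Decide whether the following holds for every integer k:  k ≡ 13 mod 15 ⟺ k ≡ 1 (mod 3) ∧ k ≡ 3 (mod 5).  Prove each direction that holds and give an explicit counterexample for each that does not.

Equivalent; both directions hold.

(⇐) If k ≡ 1 (mod 3) and k ≡ 3 (mod 5), then by the Chinese remainder theorem k ≡ 13 (mod 15). This is exactly k ≡ 13 (mod 15).

(⇒) Suppose k ≡ 13 (mod 15); write k = 15j + 13. Since 3 ∣ 15, reducing mod 3 gives k ≡ 13 ≡ 1 (mod 3); since 5 ∣ 15, reducing mod 5 gives k ≡ 13 ≡ 3 (mod 5).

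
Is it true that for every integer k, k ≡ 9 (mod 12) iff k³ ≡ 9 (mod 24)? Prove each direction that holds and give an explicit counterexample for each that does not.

Only the converse holds.

(⇒) This fails: take k = 21. Then 21 ≡ 9 (mod 12), but 21³ = 9261 ≡ 21 (mod 24), not 9.

(⇐) Conversely, the residues r modulo 24 with r³ ≡ 9 (mod 24) are exactly {9}, and each is ≡ 9 (mod 12).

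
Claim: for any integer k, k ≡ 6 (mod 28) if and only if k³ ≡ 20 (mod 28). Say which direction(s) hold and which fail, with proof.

Only the forward direction holds.

(⇒) Suppose k ≡ 6 (mod 28). Write k = 28j + 6. Then (28j + 6)³ = 21952j³ + 14112j² + 3024j + 216 = 28(784j³ + 504j² + 108j + 7) + 20, so k³ ≡ 20 (mod 28).

(⇐) This fails: take k = 10. Then 10³ = 1000 ≡ 20 (mod 28), yet 10 ≡ 10 (mod 28), not 6.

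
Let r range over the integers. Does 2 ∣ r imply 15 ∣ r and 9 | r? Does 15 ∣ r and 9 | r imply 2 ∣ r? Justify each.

(⇒) fails and (⇐) fails.

(⟹) This fails: take r = 2. Certainly 2 ∣ 2, but 15 ∤ 2.

(⟸) This fails: take r = 45. Both 15 ∣ 45 and 9 ∣ 45, yet 45 is not a multiple of 2 (since 45 = 22·2 + 1), so 2 ∤ 45.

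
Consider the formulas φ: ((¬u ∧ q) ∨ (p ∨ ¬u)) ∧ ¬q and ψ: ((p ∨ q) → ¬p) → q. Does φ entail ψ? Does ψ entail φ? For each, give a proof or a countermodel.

(⇒) fails and (⇐) fails.

(→) This fails. Under p = F, u = F, q = F, the left side is true but the right side is false.

(←) This fails. Under p = F, u = F, q = T, the left side is false but the right side is true.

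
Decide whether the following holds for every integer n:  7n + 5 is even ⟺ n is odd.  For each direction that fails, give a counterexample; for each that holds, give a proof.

(→) Suppose 7n + 5 is even. Since 7 is odd, 7n and n have the same parity, so 7n + 5 ≡ n + 5 (mod 2). As 5 is odd, 7n + 5 is even exactly when n is odd. Thus n is odd.

(←) Conversely, suppose n is odd; write n = 2j + 1. Then 7n + 5 = 7·(2j + 1) + 5 = 2·7j + 12, which is even.

Both directions hold; the statement is true.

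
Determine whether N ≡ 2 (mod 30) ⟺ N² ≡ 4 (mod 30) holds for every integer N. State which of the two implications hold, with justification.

(⇒) Suppose N ≡ 2 (mod 30). Write N = 30j + 2. Then (30j + 2)² = 900j² + 120j + 4 = 30(30j² + 4j) + 4, so N² ≡ 4 (mod 30).

(⇐) This fails: take N = 8. Then 8² = 64 ≡ 4 (mod 30), yet 8 ≡ 8 (mod 30), not 2.

The forward direction holds; the converse fails.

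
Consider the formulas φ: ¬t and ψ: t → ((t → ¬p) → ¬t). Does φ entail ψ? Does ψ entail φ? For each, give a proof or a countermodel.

(⇒) Assume the antecedent. If p is true, t → ((t → ¬p) → ¬t) reduces to true regardless of the other variables. If p is false, the antecedent forces (p = F, t = F), and t → ((t → ¬p) → ¬t) holds there. Either way t → ((t → ¬p) → ¬t) holds.

(⇐) This fails. Under p = T, t = T, the left side is false but the right side is true.

The forward direction holds; the converse fails.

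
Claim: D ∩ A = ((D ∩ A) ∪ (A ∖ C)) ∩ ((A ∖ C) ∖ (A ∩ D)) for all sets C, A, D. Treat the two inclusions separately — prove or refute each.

Forward inclusion. This inclusion fails. Take C = ∅, A = {1}, D = {1}; then 1 ∈ D ∩ A but 1 ∉ ((D ∩ A) ∪ (A ∖ C)) ∩ ((A ∖ C) ∖ (A ∩ D)).

Reverse inclusion. This inclusion fails. Take C = ∅, A = {1}, D = ∅; then 1 ∈ ((D ∩ A) ∪ (A ∖ C)) ∩ ((A ∖ C) ∖ (A ∩ D)) but 1 ∉ D ∩ A.

(⊆) fails and (⊇) fails.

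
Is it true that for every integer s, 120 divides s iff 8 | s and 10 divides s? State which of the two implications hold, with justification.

(⇐) This fails: take s = 40. Both 8 ∣ 40 and 10 ∣ 40, yet 40 is not a multiple of 120 (since 40 = 0·120 + 40), so 120 ∤ 40.

(⇒) If 120 ∣ s, write s = 120q. Since 120 = 15·8, s = 8·(15q), so 8 ∣ s; and since 120 = 12·10, s = 10·(12q), so 10 ∣ s.

Not equivalent: only (⇒) holds.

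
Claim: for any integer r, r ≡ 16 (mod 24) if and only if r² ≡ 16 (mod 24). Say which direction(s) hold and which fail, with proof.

Converse. This fails: take r = 4. Then 4² = 16 ≡ 16 (mod 24), yet 4 ≡ 4 (mod 24), not 16.

Forward direction. Suppose r ≡ 16 (mod 24). Write r = 24j + 16. Then (24j + 16)² = 576j² + 768j + 256 = 24(24j² + 32j + 10) + 16, so r² ≡ 16 (mod 24).

The forward direction holds; the converse fails.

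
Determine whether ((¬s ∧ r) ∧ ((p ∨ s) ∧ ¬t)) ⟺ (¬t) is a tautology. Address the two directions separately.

[⇐] This fails. Under s = F, p = F, r = F, t = F, the left side is false but the right side is true.

[⇒] Assume the antecedent. If s is true, the antecedent cannot hold. If s is false, the antecedent forces (s = F, p = T, r = T, t = F), and ¬t holds there. Either way ¬t holds.

Only the forward direction holds.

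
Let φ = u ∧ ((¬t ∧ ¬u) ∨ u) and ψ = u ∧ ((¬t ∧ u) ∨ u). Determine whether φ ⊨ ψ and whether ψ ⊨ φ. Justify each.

The biconditional holds.

[⇒] Assume the antecedent. If t is true, the antecedent forces (t = T, u = T), and u ∧ ((¬t ∧ u) ∨ u) holds there. If t is false, the antecedent forces (t = F, u = T), and u ∧ ((¬t ∧ u) ∨ u) holds there. Either way u ∧ ((¬t ∧ u) ∨ u) holds.

[⇐] Assume the antecedent. If t is true, the antecedent forces (t = T, u = T), and u ∧ ((¬t ∧ ¬u) ∨ u) holds there. If t is false, the antecedent forces (t = F, u = T), and u ∧ ((¬t ∧ ¬u) ∨ u) holds there. Either way u ∧ ((¬t ∧ ¬u) ∨ u) holds.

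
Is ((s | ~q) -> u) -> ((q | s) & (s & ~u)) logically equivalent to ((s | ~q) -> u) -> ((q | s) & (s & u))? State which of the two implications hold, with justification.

The forward direction holds; the converse fails.

(⇐) This fails. Under u = T, q = F, s = T, the left side is false but the right side is true.

(⇒) Assume the antecedent. If q is true, the antecedent forces (u = F, q = T, s = T), and the consequent holds there. If q is false, the antecedent forces (u = F, q = F, s = F) or (u = F, q = F, s = T), and the consequent holds there. Either way the consequent holds.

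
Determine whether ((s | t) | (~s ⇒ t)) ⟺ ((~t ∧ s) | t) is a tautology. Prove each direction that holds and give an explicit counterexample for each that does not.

(⇒) Assume the antecedent. If t is true, (~t ∧ s) | t reduces to true regardless of the other variables. If t is false, the antecedent forces (t = F, s = T), and (~t ∧ s) | t holds there. Either way (~t ∧ s) | t holds.

(⇐) Assume the antecedent. If t is true, (s | t) | (~s ⇒ t) reduces to true regardless of the other variables. If t is false, the antecedent forces (t = F, s = T), and (s | t) | (~s ⇒ t) holds there. Either way (s | t) | (~s ⇒ t) holds.

Equivalent; both directions hold.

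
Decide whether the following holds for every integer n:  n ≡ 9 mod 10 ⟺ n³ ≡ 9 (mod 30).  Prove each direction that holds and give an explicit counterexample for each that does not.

Only the reverse direction holds.

(→) This fails: take n = 19. Then 19 ≡ 9 (mod 10), but 19³ = 6859 ≡ 19 (mod 30), not 9.

(←) Conversely, the residues r modulo 30 with r³ ≡ 9 (mod 30) are exactly {9}, and each is ≡ 9 (mod 10).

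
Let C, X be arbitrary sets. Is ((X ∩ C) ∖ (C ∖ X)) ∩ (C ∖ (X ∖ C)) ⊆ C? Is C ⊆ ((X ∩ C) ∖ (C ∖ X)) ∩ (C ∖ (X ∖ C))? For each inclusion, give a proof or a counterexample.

The sets are not equal: only the forward inclusion holds.

(⊆) Let x ∈ ((X ∩ C) ∖ (C ∖ X)) ∩ (C ∖ (X ∖ C)). Then x ∈ C ∩ X, from which x ∈ C.

(⊇) This inclusion fails. Take C = {1}, X = ∅; then 1 ∈ C but 1 ∉ ((X ∩ C) ∖ (C ∖ X)) ∩ (C ∖ (X ∖ C)).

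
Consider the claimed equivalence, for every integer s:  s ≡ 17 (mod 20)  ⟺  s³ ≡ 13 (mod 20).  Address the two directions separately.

Both implications hold.

(⇐) Suppose s³ ≡ 13 (mod 20). The only residue r in {0, …, 19} with r³ ≡ 13 (mod 20) is r = 17, so s ≡ 17 (mod 20).

(⇒) Suppose s ≡ 17 (mod 20). Write s = 20j + 17. Then (20j + 17)³ = 8000j³ + 20400j² + 17340j + 4913 = 20(400j³ + 1020j² + 867j + 245) + 13, so s³ ≡ 13 (mod 20).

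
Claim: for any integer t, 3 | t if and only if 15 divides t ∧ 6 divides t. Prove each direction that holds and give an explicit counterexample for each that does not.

(→) This fails: take t = 3. Certainly 3 ∣ 3, but 15 ∤ 3.

(←) Suppose 15 ∣ t and 6 ∣ t. Any common multiple of 15 and 6 is a multiple of their lcm; here lcm(15, 6) = 15·6/gcd(15, 6) = 90/3 = 30, so 30 ∣ t. Since 3 ∣ 30, it follows that 3 ∣ t.

The forward direction fails; the converse holds.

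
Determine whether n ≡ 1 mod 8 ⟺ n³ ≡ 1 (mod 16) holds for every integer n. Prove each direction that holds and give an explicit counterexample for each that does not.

The forward direction fails; the converse holds.

(→) This fails: take n = 9. Then 9 ≡ 1 (mod 8), but 9³ = 729 ≡ 9 (mod 16), not 1.

(←) Conversely, the residues r modulo 16 with r³ ≡ 1 (mod 16) are exactly {1}, and each is ≡ 1 (mod 8).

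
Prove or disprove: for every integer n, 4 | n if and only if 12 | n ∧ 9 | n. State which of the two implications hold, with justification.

Only the reverse direction holds.

(→) This fails: take n = 4. Certainly 4 ∣ 4, but 12 ∤ 4.

(←) Suppose 12 ∣ n and 9 ∣ n. Any common multiple of 12 and 9 is a multiple of their lcm; here lcm(12, 9) = 12·9/gcd(12, 9) = 108/3 = 36, so 36 ∣ n. Since 4 ∣ 36, it follows that 4 ∣ n.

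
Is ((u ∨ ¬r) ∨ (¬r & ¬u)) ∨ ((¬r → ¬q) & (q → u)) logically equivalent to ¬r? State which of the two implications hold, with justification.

(⇒) fails; (⇐) holds.

(⇒) This fails. Under q = F, u = F, r = T, the left side is true but the right side is false.

(⇐) Assume the antecedent. If q is true, the antecedent forces (q = T, u = F, r = F) or (q = T, u = T, r = F), and the consequent holds there. If q is false, the consequent reduces to true regardless of the other variables. Either way the consequent holds.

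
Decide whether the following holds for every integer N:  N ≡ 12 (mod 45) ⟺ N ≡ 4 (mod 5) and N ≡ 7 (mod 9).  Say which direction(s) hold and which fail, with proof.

(⇒) fails and (⇐) fails.

Forward direction. This fails: N = 12 gives 12 ≡ 12 (mod 45) but 12 ≡ 2 (mod 5), so the conjunction on the right does not hold.

Converse. This fails: N = 34 satisfies both congruences on the right (34 ≡ 4 mod 5 and 34 ≡ 7 mod 9) yet 34 ≡ 34 (mod 45), not 12.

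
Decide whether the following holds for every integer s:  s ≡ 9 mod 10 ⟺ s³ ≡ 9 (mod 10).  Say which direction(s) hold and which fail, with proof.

(⟹) Suppose s ≡ 9 mod 10. Write s = 10j + 9. Then (10j + 9)³ = 1000j³ + 2700j² + 2430j + 729 = 10(100j³ + 270j² + 243j + 72) + 9, so s³ ≡ 9 (mod 10).

(⟸) Conversely, suppose s³ ≡ 9 (mod 10). The only residue r in {0, …, 9} with r³ ≡ 9 (mod 10) is r = 9, so s ≡ 9 (mod 10).

Both directions hold; the statement is true.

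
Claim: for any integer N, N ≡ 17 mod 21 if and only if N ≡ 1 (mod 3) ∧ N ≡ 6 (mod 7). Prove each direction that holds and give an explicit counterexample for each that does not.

(⇒) This fails: N = 17 gives 17 ≡ 17 (mod 21) but 17 ≡ 2 (mod 3), so the conjunction on the right does not hold.

(⇐) This fails: N = 13 satisfies both congruences on the right (13 ≡ 1 mod 3 and 13 ≡ 6 mod 7) yet 13 ≡ 13 (mod 21), not 17.

Neither implication holds.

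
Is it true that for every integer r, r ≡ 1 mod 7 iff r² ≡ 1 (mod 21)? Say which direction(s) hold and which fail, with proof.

[⇒] This fails: take r = 15. Then 15 ≡ 1 (mod 7), but 15² = 225 ≡ 15 (mod 21), not 1.

[⇐] This fails: take r = 13. Then 13² = 169 ≡ 1 (mod 21), yet 13 ≡ 6 (mod 7), not 1.

Neither direction holds.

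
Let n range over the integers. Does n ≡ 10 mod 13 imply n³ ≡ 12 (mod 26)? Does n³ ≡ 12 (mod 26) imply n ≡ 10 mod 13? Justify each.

(⇒) fails and (⇐) fails.

(⇒) This fails: take n = 23. Then 23 ≡ 10 (mod 13), but 23³ = 12167 ≡ 25 (mod 26), not 12.

(⇐) This fails: take n = 4. Then 4³ = 64 ≡ 12 (mod 26), yet 4 ≡ 4 (mod 13), not 10.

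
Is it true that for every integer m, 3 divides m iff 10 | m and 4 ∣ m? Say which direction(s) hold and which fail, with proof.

Neither direction holds.

Forward direction. This fails: take m = 3. Certainly 3 ∣ 3, but 10 ∤ 3.

Converse. This fails: take m = 20. Both 10 ∣ 20 and 4 ∣ 20, yet 20 is not a multiple of 3 (since 20 = 6·3 + 2), so 3 ∤ 20.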